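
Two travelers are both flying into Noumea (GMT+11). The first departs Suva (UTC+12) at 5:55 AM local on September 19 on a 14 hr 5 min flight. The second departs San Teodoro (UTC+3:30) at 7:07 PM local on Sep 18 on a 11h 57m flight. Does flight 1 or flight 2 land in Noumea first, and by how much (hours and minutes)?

the second, by 4 hours 26 minutes

Flight 1 in UTC: 5:55 AM − 12:00 = 5:55 PM on Sep 18.
+14 hours 5 minutes → arrive 8:00 AM UTC on Sep 19.
Flight 2 in UTC: 7:07 PM − 3:30 = 3:37 PM on Sep 18.
+11 hours and 57 minutes → arrive 3:34 AM UTC on Sep 19.
Flight 2 lands earlier by 4 hours 26 minutes.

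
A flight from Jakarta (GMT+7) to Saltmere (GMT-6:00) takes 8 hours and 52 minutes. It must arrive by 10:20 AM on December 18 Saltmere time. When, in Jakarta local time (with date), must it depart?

2:28 PM on December 18

Target arrival in UTC: 10:20 AM + 6:00 = 4:20 PM on Dec 18.
Subtract 8 hours and 52 minutes → departure 7:28 AM UTC on Dec 18.
Jakarta is UTC+7:00: 7:28 AM + 7:00 = 2:28 PM on Dec 18.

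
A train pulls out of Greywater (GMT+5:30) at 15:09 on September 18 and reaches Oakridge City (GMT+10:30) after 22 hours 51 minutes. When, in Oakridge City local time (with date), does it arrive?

Oakridge City is 5:00 ahead of Greywater.
After 22 hours and 51 minutes it is 14:00 (Sep 19) in Greywater.
Shift by the zone difference: 14:00 + 5:00 = 19:00 on Sep 19 in Oakridge City.

19:00 on September 19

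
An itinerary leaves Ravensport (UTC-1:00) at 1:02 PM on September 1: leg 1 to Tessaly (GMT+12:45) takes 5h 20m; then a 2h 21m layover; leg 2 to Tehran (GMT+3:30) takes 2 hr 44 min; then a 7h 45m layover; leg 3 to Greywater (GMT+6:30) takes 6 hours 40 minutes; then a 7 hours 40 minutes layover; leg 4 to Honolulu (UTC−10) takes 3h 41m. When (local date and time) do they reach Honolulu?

4:13 PM on Sep 2

Convert departure to UTC: 1:02 PM + 1:00 = 2:02 PM UTC on Sep 1.
Add 5 hours 20 minutes leg 1 → 7:22 PM UTC.
Add 2 hours and 21 minutes layover in Tessaly → 9:43 PM UTC.
Add 2 hours and 44 minutes leg 2 → 12:27 AM UTC (Sep 2).
Add 7 hours 45 minutes layover in Tehran → 8:12 AM UTC.
Add 6 hours and 40 minutes leg 3 → 2:52 PM UTC.
Add 7 hours and 40 minutes layover in Greywater → 10:32 PM UTC.
Add 3 hours and 41 minutes leg 4 → 2:13 AM UTC (Sep 3).
Honolulu is UTC−10:00, so local arrival = 2:13 AM − 10:00 = 4:13 PM on Sep 2.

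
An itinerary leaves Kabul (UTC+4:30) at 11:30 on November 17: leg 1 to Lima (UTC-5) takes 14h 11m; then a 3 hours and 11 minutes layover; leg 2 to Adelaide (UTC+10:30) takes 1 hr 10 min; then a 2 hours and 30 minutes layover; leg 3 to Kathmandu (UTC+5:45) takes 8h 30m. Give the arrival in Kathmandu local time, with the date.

18:17 on Nov 18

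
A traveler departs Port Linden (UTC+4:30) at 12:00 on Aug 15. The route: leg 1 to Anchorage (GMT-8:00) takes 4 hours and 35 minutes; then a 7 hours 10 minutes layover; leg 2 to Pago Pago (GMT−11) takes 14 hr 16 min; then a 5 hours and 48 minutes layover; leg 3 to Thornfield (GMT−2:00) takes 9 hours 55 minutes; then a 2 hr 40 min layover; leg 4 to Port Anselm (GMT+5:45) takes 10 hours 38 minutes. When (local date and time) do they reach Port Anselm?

Convert departure to UTC: 12:00 − 4:30 = 07:30 UTC on Aug 15.
Add 4 hours 35 minutes leg 1 → 12:05 UTC.
Add 7 hours 10 minutes layover in Anchorage → 19:15 UTC.
Add 14 hours 16 minutes leg 2 → 09:31 UTC (Aug 16).
Add 5 hours 48 minutes layover in Pago Pago → 15:19 UTC.
Add 9 hours 55 minutes leg 3 → 01:14 UTC (Aug 17).
Add 2 hours 40 minutes layover in Thornfield → 03:54 UTC.
Add 10 hours and 38 minutes leg 4 → 14:32 UTC.
Port Anselm is UTC+5:45, so local arrival = 14:32 + 5:45 = 20:17 on Aug 17.

20:17 on Aug 17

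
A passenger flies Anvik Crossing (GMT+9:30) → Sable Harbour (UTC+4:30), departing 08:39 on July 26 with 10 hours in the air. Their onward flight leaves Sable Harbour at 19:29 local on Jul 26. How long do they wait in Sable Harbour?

5 hours 50 minutes

Convert departure to UTC: 08:39 − 9:30 = 23:09 UTC on Jul 25.
Add 10 hours flight time → 09:09 UTC (Jul 26).
Sable Harbour is UTC+4:30, so local arrival = 09:09 + 4:30 = 13:39 on Jul 26.
Layover = 19:29 − 13:39 = 5 hours 50 minutes.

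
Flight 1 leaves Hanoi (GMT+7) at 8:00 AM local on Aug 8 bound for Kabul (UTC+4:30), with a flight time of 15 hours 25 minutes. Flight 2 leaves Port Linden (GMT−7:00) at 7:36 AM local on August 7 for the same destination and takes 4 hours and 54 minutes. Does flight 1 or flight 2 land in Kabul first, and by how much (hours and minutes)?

the second, by 20 hours 55 minutes

Flight 1 in UTC: 8:00 AM − 7:00 = 1:00 AM on Aug 8.
+15 hours 25 minutes → arrive 4:25 PM UTC on Aug 8.
Flight 2 in UTC: 7:36 AM + 7:00 = 2:36 PM on Aug 7.
+4 hours and 54 minutes → arrive 7:30 PM UTC on Aug 7.
Flight 2 lands earlier by 20 hours 55 minutes.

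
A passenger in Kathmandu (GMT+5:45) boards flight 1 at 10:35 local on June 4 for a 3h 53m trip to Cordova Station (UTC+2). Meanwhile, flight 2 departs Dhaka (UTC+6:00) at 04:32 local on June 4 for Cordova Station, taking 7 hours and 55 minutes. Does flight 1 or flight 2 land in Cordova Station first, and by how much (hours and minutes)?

the second, by 2 hours 16 minutes

Flight 1 in UTC: 10:35 − 5:45 = 04:50 on Jun 4.
+3 hours 53 minutes → arrive 08:43 UTC on Jun 4.
Flight 2 in UTC: 04:32 − 6:00 = 22:32 on Jun 3.
+7 hours 55 minutes → arrive 06:27 UTC on Jun 4.
Flight 2 lands earlier by 2 hours 16 minutes.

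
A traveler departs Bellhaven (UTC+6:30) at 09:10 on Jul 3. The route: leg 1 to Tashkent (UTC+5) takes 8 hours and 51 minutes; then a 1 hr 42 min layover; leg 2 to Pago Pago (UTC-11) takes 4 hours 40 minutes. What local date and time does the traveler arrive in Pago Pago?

06:53 on July 3

Convert departure to UTC: 09:10 − 6:30 = 02:40 UTC on Jul 3.
Add 8 hours and 51 minutes leg 1 → 11:31 UTC.
Add 1 hour 42 minutes layover in Tashkent → 13:13 UTC.
Add 4 hours and 40 minutes leg 2 → 17:53 UTC.
Pago Pago is UTC−11:00, so local arrival = 17:53 − 11:00 = 06:53 on Jul 3.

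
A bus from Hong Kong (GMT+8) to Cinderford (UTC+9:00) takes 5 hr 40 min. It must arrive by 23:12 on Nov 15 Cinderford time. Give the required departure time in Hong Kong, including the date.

Target arrival in UTC: 23:12 − 9:00 = 14:12 on Nov 15.
Subtract 5 hours 40 minutes → departure 08:32 UTC on Nov 15.
Hong Kong is UTC+8:00: 08:32 + 8:00 = 16:32 on Nov 15.

16:32 on November 15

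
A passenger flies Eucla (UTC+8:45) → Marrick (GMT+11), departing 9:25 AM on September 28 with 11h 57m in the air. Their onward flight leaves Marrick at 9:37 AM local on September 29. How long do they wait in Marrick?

Convert departure to UTC: 9:25 AM − 8:45 = 12:40 AM UTC on Sep 28.
Add 11 hours and 57 minutes flight time → 12:37 PM UTC.
Marrick is UTC+11:00, so local arrival = 12:37 PM + 11:00 = 11:37 PM on Sep 28.
Layover = 9:37 AM − 11:37 PM (+1 day) = 10 hours.

10 hours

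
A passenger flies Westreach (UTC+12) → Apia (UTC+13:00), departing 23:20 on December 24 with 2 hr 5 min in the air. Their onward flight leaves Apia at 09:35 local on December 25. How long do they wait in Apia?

Convert departure to UTC: 23:20 − 12:00 = 11:20 UTC on Dec 24.
Add 2 hours 5 minutes flight time → 13:25 UTC.
Apia is UTC+13:00, so local arrival = 13:25 + 13:00 = 02:25 on Dec 25.
Layover = 09:35 − 02:25 = 7 hours 10 minutes.

7 hours 10 minutes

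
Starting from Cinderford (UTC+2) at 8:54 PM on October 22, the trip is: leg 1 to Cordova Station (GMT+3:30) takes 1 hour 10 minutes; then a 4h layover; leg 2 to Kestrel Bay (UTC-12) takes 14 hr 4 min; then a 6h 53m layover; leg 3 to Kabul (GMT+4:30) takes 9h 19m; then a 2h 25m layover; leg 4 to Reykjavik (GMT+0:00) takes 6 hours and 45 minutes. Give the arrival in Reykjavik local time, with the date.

3:30 PM on Oct 24

Convert departure to UTC: 8:54 PM − 2:00 = 6:54 PM UTC on Oct 22.
Add 1 hour 10 minutes leg 1 → 8:04 PM UTC.
Add 4 hours layover in Cordova Station → 12:04 AM UTC (Oct 23).
Add 14 hours 4 minutes leg 2 → 2:08 PM UTC.
Add 6 hours and 53 minutes layover in Kestrel Bay → 9:01 PM UTC.
Add 9 hours and 19 minutes leg 3 → 6:20 AM UTC (Oct 24).
Add 2 hours 25 minutes layover in Kabul → 8:45 AM UTC.
Add 6 hours 45 minutes leg 4 → 3:30 PM UTC.
Reykjavik is UTC+0, so local arrival is the same: 3:30 PM on Oct 24.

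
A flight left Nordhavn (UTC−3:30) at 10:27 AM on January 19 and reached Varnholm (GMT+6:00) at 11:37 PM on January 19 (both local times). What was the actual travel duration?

Departure in UTC: 10:27 AM + 3:30 = 1:57 PM on Jan 19.
Arrival in UTC: 11:37 PM − 6:00 = 5:37 PM on Jan 19.
Elapsed = 5:37 PM − 1:57 PM = 3 hours 40 minutes.

3 hours 40 minutes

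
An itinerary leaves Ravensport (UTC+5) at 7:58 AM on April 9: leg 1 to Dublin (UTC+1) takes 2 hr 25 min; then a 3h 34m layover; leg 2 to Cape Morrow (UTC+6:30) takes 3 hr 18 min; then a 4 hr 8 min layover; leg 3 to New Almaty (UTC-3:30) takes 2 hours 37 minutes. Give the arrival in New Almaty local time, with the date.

Convert departure to UTC: 7:58 AM − 5:00 = 2:58 AM UTC on Apr 9.
Add 2 hours and 25 minutes leg 1 → 5:23 AM UTC.
Add 3 hours 34 minutes layover in Dublin → 8:57 AM UTC.
Add 3 hours and 18 minutes leg 2 → 12:15 PM UTC.
Add 4 hours 8 minutes layover in Cape Morrow → 4:23 PM UTC.
Add 2 hours 37 minutes leg 3 → 7:00 PM UTC.
New Almaty is UTC−3:30, so local arrival = 7:00 PM − 3:30 = 3:30 PM on Apr 9.

3:30 PM on April 9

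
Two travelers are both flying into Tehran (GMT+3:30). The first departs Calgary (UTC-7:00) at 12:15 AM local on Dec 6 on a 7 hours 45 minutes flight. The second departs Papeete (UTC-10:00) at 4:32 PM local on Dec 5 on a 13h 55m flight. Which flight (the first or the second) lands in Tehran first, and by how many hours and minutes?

Flight 1 in UTC: 12:15 AM + 7:00 = 7:15 AM on Dec 6.
+7 hours 45 minutes → arrive 3:00 PM UTC on Dec 6.
Flight 2 in UTC: 4:32 PM + 10:00 = 2:32 AM on Dec 6.
+13 hours 55 minutes → arrive 4:27 PM UTC on Dec 6.
Flight 1 lands earlier by 1 hour 27 minutes.

the first, by 1 hour 27 minutes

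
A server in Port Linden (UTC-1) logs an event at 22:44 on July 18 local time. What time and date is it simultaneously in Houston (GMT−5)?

In UTC: 22:44 + 1:00 = 23:44 on Jul 18.
Houston is UTC−5:00: 23:44 − 5:00 = 18:44 on Jul 18.

18:44 on Jul 18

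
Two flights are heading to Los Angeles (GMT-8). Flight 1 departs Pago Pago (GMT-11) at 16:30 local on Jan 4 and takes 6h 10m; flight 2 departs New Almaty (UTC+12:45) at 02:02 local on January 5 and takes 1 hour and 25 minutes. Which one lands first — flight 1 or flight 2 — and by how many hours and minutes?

Flight 1 in UTC: 16:30 + 11:00 = 03:30 on Jan 5.
+6 hours and 10 minutes → arrive 09:40 UTC on Jan 5.
Flight 2 in UTC: 02:02 − 12:45 = 13:17 on Jan 4.
+1 hour 25 minutes → arrive 14:42 UTC on Jan 4.
Flight 2 lands earlier by 18 hours 58 minutes.

the second, by 18 hours 58 minutes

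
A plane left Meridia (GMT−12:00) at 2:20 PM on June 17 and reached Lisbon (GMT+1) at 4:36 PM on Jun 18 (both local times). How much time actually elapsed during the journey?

13 hours 16 minutes

Departure in UTC: 2:20 PM + 12:00 = 2:20 AM on Jun 18.
Arrival in UTC: 4:36 PM − 1:00 = 3:36 PM on Jun 18.
Elapsed = 3:36 PM − 2:20 AM = 13 hours 16 minutes.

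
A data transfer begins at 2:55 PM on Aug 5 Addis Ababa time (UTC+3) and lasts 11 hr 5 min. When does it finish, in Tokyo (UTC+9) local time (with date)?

8:00 AM on Aug 6

Convert start to UTC: 2:55 PM − 3:00 = 11:55 AM UTC on Aug 5.
Add 11 hours and 5 minutes duration → 11:00 PM UTC.
Tokyo is UTC+9:00, so local end time = 11:00 PM + 9:00 = 8:00 AM on Aug 6.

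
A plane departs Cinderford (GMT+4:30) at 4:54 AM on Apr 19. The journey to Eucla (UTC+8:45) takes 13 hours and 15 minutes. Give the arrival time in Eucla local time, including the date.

10:24 PM on Apr 19

Convert departure to UTC: 4:54 AM − 4:30 = 12:24 AM UTC on Apr 19.
Add 13 hours and 15 minutes travel time → 1:39 PM UTC.
Eucla is UTC+8:45, so local arrival = 1:39 PM + 8:45 = 10:24 PM on Apr 19.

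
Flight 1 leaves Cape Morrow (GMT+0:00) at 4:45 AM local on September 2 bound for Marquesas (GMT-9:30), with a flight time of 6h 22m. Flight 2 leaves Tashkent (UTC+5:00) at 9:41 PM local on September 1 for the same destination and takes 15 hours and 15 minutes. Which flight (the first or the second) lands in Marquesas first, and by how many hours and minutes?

the second, by 3 hours 11 minutes

Flight 1 departs at 4:45 AM UTC (Sep 2).
+6 hours 22 minutes → arrive 11:07 AM UTC on Sep 2.
Flight 2 in UTC: 9:41 PM − 5:00 = 4:41 PM on Sep 1.
+15 hours and 15 minutes → arrive 7:56 AM UTC on Sep 2.
Flight 2 lands earlier by 3 hours 11 minutes.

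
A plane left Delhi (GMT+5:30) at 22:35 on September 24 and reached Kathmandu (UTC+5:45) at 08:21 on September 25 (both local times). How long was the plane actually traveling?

Kathmandu is 0:15 ahead of Delhi.
Clock-face elapsed time (ignoring zones) is 9 hours 46 minutes.
Actual elapsed = 9 hours 46 minutes − 0:15 = 9 hours 31 minutes.

9 hours 31 minutes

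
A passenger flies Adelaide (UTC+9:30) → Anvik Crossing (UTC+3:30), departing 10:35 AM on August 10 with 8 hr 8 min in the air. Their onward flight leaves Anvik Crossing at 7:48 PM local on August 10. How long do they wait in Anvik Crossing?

Convert departure to UTC: 10:35 AM − 9:30 = 1:05 AM UTC on Aug 10.
Add 8 hours 8 minutes flight time → 9:13 AM UTC.
Anvik Crossing is UTC+3:30, so local arrival = 9:13 AM + 3:30 = 12:43 PM on Aug 10.
Layover = 7:48 PM − 12:43 PM = 7 hours 5 minutes.

7 hours 5 minutes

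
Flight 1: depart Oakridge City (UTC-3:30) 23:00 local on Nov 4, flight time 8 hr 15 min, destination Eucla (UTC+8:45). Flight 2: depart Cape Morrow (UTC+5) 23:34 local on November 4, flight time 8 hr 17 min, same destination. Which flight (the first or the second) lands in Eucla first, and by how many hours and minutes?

the second, by 7 hours 54 minutes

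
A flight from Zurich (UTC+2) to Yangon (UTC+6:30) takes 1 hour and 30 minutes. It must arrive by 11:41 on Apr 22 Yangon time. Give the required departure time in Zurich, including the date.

Target arrival in UTC: 11:41 − 6:30 = 05:11 on Apr 22.
Subtract 1 hour and 30 minutes → departure 03:41 UTC on Apr 22.
Zurich is UTC+2:00: 03:41 + 2:00 = 05:41 on Apr 22.

05:41 on April 22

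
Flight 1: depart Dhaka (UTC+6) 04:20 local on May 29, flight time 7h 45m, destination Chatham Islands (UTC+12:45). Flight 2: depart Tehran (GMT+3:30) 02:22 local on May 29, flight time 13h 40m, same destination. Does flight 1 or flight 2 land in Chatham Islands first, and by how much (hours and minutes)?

the first, by 6 hours 27 minutes

Flight 1 in UTC: 04:20 − 6:00 = 22:20 on May 28.
+7 hours 45 minutes → arrive 06:05 UTC on May 29.
Flight 2 in UTC: 02:22 − 3:30 = 22:52 on May 28.
+13 hours 40 minutes → arrive 12:32 UTC on May 29.
Flight 1 lands earlier by 6 hours 27 minutes.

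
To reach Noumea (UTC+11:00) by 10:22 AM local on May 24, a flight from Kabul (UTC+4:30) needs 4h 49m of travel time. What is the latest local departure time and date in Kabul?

Target arrival in UTC: 10:22 AM − 11:00 = 11:22 PM on May 23.
Subtract 4 hours 49 minutes → departure 6:33 PM UTC on May 23.
Kabul is UTC+4:30: 6:33 PM + 4:30 = 11:03 PM on May 23.

11:03 PM on May 23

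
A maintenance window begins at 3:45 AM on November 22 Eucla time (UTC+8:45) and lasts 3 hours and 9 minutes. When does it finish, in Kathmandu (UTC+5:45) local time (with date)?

Convert start to UTC: 3:45 AM − 8:45 = 7:00 PM UTC on Nov 21.
Add 3 hours 9 minutes duration → 10:09 PM UTC.
Kathmandu is UTC+5:45, so local end time = 10:09 PM + 5:45 = 3:54 AM on Nov 22.

3:54 AM on November 22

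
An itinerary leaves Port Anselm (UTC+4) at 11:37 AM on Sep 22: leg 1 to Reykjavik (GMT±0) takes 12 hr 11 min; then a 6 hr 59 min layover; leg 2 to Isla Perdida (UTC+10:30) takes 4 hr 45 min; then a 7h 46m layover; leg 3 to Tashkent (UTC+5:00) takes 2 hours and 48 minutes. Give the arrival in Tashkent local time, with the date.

11:06 PM on September 23

Convert departure to UTC: 11:37 AM − 4:00 = 7:37 AM UTC on Sep 22.
Add 12 hours and 11 minutes leg 1 → 7:48 PM UTC.
Add 6 hours and 59 minutes layover in Reykjavik → 2:47 AM UTC (Sep 23).
Add 4 hours 45 minutes leg 2 → 7:32 AM UTC.
Add 7 hours 46 minutes layover in Isla Perdida → 3:18 PM UTC.
Add 2 hours and 48 minutes leg 3 → 6:06 PM UTC.
Tashkent is UTC+5:00, so local arrival = 6:06 PM + 5:00 = 11:06 PM on Sep 23.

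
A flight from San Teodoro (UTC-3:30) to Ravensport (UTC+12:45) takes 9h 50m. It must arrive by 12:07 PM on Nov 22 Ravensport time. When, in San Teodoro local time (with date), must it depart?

10:02 AM on Nov 21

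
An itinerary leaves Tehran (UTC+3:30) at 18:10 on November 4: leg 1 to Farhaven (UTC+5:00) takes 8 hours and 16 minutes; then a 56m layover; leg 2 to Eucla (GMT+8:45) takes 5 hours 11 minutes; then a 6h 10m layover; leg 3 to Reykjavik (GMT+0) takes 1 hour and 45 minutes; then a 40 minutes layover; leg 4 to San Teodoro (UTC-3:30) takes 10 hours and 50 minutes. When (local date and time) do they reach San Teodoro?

Convert departure to UTC: 18:10 − 3:30 = 14:40 UTC on Nov 4.
Add 8 hours 16 minutes leg 1 → 22:56 UTC.
Add 56 minutes layover in Farhaven → 23:52 UTC.
Add 5 hours and 11 minutes leg 2 → 05:03 UTC (Nov 5).
Add 6 hours and 10 minutes layover in Eucla → 11:13 UTC.
Add 1 hour and 45 minutes leg 3 → 12:58 UTC.
Add 40 minutes layover in Reykjavik → 13:38 UTC.
Add 10 hours 50 minutes leg 4 → 00:28 UTC (Nov 6).
San Teodoro is UTC−3:30, so local arrival = 00:28 − 3:30 = 20:58 on Nov 5.

20:58 on November 5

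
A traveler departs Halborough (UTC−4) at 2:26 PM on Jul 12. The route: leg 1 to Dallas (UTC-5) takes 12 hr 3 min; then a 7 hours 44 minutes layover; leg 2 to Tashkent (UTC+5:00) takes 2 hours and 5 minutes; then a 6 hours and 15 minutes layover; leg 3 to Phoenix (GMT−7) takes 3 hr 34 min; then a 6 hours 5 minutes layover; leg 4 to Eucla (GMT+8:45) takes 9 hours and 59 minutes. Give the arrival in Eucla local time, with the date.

2:56 AM on July 15

Convert departure to UTC: 2:26 PM + 4:00 = 6:26 PM UTC on Jul 12.
Add 12 hours and 3 minutes leg 1 → 6:29 AM UTC (Jul 13).
Add 7 hours 44 minutes layover in Dallas → 2:13 PM UTC.
Add 2 hours and 5 minutes leg 2 → 4:18 PM UTC.
Add 6 hours and 15 minutes layover in Tashkent → 10:33 PM UTC.
Add 3 hours and 34 minutes leg 3 → 2:07 AM UTC (Jul 14).
Add 6 hours and 5 minutes layover in Phoenix → 8:12 AM UTC.
Add 9 hours 59 minutes leg 4 → 6:11 PM UTC.
Eucla is UTC+8:45, so local arrival = 6:11 PM + 8:45 = 2:56 AM on Jul 15.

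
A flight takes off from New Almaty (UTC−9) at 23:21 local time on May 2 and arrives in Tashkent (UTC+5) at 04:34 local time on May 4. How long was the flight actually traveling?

Departure in UTC: 23:21 + 9:00 = 08:21 on May 3.
Arrival in UTC: 04:34 − 5:00 = 23:34 on May 3.
Elapsed = 23:34 − 08:21 = 15 hours 13 minutes.

15 hours 13 minutes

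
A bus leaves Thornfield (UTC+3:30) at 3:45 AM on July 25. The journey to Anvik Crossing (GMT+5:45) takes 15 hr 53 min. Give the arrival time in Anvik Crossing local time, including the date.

Convert departure to UTC: 3:45 AM − 3:30 = 12:15 AM UTC on Jul 25.
Add 15 hours 53 minutes travel time → 4:08 PM UTC.
Anvik Crossing is UTC+5:45, so local arrival = 4:08 PM + 5:45 = 9:53 PM on Jul 25.

9:53 PM on July 25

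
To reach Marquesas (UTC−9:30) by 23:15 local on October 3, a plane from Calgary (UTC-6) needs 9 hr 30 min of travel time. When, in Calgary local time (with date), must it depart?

Target arrival in UTC: 23:15 + 9:30 = 08:45 on Oct 4.
Subtract 9 hours and 30 minutes → departure 23:15 UTC on Oct 3.
Calgary is UTC−6:00: 23:15 − 6:00 = 17:15 on Oct 3.

17:15 on October 3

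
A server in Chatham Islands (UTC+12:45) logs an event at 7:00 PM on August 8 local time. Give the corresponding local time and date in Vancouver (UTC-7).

In UTC: 7:00 PM − 12:45 = 6:15 AM on Aug 8.
Vancouver is UTC−7:00: 6:15 AM − 7:00 = 11:15 PM on Aug 7.

11:15 PM on August 7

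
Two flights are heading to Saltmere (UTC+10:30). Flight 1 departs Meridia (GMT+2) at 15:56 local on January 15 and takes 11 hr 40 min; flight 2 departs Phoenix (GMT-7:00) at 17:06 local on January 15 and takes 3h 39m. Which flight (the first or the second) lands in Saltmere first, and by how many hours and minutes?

the first, by 2 hours 9 minutes

Flight 1 in UTC: 15:56 − 2:00 = 13:56 on Jan 15.
+11 hours and 40 minutes → arrive 01:36 UTC on Jan 16.
Flight 2 in UTC: 17:06 + 7:00 = 00:06 on Jan 16.
+3 hours 39 minutes → arrive 03:45 UTC on Jan 16.
Flight 1 lands earlier by 2 hours 9 minutes.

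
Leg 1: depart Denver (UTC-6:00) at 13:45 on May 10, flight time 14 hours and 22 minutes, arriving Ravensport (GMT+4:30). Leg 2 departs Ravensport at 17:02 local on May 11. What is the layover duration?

Convert departure to UTC: 13:45 + 6:00 = 19:45 UTC on May 10.
Add 14 hours and 22 minutes flight time → 10:07 UTC (May 11).
Ravensport is UTC+4:30, so local arrival = 10:07 + 4:30 = 14:37 on May 11.
Layover = 17:02 − 14:37 = 2 hours 25 minutes.

2 hours 25 minutes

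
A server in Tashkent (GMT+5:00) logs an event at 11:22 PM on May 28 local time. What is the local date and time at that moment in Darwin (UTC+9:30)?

3:52 AM on May 29

In UTC: 11:22 PM − 5:00 = 6:22 PM on May 28.
Darwin is UTC+9:30: 6:22 PM + 9:30 = 3:52 AM on May 29.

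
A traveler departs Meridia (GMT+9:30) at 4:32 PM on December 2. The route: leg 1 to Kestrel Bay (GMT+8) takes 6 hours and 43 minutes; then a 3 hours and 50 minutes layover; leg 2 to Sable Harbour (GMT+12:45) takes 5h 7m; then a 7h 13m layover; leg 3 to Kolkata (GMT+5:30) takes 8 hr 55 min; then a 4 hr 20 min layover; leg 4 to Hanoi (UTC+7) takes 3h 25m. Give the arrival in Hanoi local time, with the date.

5:35 AM on December 4

Convert departure to UTC: 4:32 PM − 9:30 = 7:02 AM UTC on Dec 2.
Add 6 hours 43 minutes leg 1 → 1:45 PM UTC.
Add 3 hours and 50 minutes layover in Kestrel Bay → 5:35 PM UTC.
Add 5 hours and 7 minutes leg 2 → 10:42 PM UTC.
Add 7 hours and 13 minutes layover in Sable Harbour → 5:55 AM UTC (Dec 3).
Add 8 hours 55 minutes leg 3 → 2:50 PM UTC.
Add 4 hours and 20 minutes layover in Kolkata → 7:10 PM UTC.
Add 3 hours and 25 minutes leg 4 → 10:35 PM UTC.
Hanoi is UTC+7:00, so local arrival = 10:35 PM + 7:00 = 5:35 AM on Dec 4.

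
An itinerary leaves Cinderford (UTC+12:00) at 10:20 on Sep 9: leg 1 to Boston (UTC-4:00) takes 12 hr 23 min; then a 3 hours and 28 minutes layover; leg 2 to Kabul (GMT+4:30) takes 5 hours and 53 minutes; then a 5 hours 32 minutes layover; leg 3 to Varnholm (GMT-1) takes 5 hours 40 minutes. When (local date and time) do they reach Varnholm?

06:16 on September 10

Convert departure to UTC: 10:20 − 12:00 = 22:20 UTC on Sep 8.
Add 12 hours 23 minutes leg 1 → 10:43 UTC (Sep 9).
Add 3 hours 28 minutes layover in Boston → 14:11 UTC.
Add 5 hours and 53 minutes leg 2 → 20:04 UTC.
Add 5 hours and 32 minutes layover in Kabul → 01:36 UTC (Sep 10).
Add 5 hours and 40 minutes leg 3 → 07:16 UTC.
Varnholm is UTC−1:00, so local arrival = 07:16 − 1:00 = 06:16 on Sep 10.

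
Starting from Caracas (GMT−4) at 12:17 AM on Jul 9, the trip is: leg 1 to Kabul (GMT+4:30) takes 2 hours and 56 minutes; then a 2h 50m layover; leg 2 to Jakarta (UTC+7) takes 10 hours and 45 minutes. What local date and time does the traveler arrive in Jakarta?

Convert departure to UTC: 12:17 AM + 4:00 = 4:17 AM UTC on Jul 9.
Add 2 hours 56 minutes leg 1 → 7:13 AM UTC.
Add 2 hours and 50 minutes layover in Kabul → 10:03 AM UTC.
Add 10 hours 45 minutes leg 2 → 8:48 PM UTC.
Jakarta is UTC+7:00, so local arrival = 8:48 PM + 7:00 = 3:48 AM on Jul 10.

3:48 AM on Jul 10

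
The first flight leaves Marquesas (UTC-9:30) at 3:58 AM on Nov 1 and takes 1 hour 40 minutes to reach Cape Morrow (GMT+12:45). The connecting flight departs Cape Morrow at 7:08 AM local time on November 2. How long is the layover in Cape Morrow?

Convert departure to UTC: 3:58 AM + 9:30 = 1:28 PM UTC on Nov 1.
Add 1 hour 40 minutes flight time → 3:08 PM UTC.
Cape Morrow is UTC+12:45, so local arrival = 3:08 PM + 12:45 = 3:53 AM on Nov 2.
Layover = 7:08 AM − 3:53 AM = 3 hours 15 minutes.

3 hours 15 minutes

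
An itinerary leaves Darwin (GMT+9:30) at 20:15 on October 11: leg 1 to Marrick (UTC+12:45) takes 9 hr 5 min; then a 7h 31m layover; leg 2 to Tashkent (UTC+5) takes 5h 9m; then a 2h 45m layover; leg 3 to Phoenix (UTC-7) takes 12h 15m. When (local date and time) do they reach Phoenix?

Convert departure to UTC: 20:15 − 9:30 = 10:45 UTC on Oct 11.
Add 9 hours 5 minutes leg 1 → 19:50 UTC.
Add 7 hours 31 minutes layover in Marrick → 03:21 UTC (Oct 12).
Add 5 hours 9 minutes leg 2 → 08:30 UTC.
Add 2 hours and 45 minutes layover in Tashkent → 11:15 UTC.
Add 12 hours 15 minutes leg 3 → 23:30 UTC.
Phoenix is UTC−7:00, so local arrival = 23:30 − 7:00 = 16:30 on Oct 12.

16:30 on Oct 12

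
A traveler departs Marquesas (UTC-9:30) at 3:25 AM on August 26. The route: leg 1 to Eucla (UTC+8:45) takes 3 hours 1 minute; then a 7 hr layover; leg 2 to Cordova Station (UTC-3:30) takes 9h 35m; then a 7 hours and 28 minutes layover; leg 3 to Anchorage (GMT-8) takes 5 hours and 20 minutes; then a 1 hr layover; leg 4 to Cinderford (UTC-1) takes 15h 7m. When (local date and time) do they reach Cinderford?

Convert departure to UTC: 3:25 AM + 9:30 = 12:55 PM UTC on Aug 26.
Add 3 hours and 1 minute leg 1 → 3:56 PM UTC.
Add 7 hours layover in Eucla → 10:56 PM UTC.
Add 9 hours 35 minutes leg 2 → 8:31 AM UTC (Aug 27).
Add 7 hours and 28 minutes layover in Cordova Station → 3:59 PM UTC.
Add 5 hours 20 minutes leg 3 → 9:19 PM UTC.
Add 1 hour layover in Anchorage → 10:19 PM UTC.
Add 15 hours 7 minutes leg 4 → 1:26 PM UTC (Aug 28).
Cinderford is UTC−1:00, so local arrival = 1:26 PM − 1:00 = 12:26 PM on Aug 28.

12:26 PM on Aug 28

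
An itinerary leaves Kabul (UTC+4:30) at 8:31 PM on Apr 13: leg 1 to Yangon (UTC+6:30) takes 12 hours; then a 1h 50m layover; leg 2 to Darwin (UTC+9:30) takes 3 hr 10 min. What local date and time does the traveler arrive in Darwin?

6:31 PM on Apr 14

Convert departure to UTC: 8:31 PM − 4:30 = 4:01 PM UTC on Apr 13.
Add 12 hours leg 1 → 4:01 AM UTC (Apr 14).
Add 1 hour 50 minutes layover in Yangon → 5:51 AM UTC.
Add 3 hours 10 minutes leg 2 → 9:01 AM UTC.
Darwin is UTC+9:30, so local arrival = 9:01 AM + 9:30 = 6:31 PM on Apr 14.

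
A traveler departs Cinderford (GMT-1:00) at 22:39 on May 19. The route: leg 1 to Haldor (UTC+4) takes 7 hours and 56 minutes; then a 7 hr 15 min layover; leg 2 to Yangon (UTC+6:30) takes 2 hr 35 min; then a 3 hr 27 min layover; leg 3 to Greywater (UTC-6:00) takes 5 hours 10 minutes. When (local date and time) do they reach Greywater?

Convert departure to UTC: 22:39 + 1:00 = 23:39 UTC on May 19.
Add 7 hours 56 minutes leg 1 → 07:35 UTC (May 20).
Add 7 hours and 15 minutes layover in Haldor → 14:50 UTC.
Add 2 hours and 35 minutes leg 2 → 17:25 UTC.
Add 3 hours 27 minutes layover in Yangon → 20:52 UTC.
Add 5 hours 10 minutes leg 3 → 02:02 UTC (May 21).
Greywater is UTC−6:00, so local arrival = 02:02 − 6:00 = 20:02 on May 20.

20:02 on May 20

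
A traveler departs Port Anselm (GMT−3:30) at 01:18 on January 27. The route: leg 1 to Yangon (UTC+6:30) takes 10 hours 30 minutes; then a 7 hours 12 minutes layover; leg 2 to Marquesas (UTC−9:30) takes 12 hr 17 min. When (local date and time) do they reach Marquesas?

Convert departure to UTC: 01:18 + 3:30 = 04:48 UTC on Jan 27.
Add 10 hours and 30 minutes leg 1 → 15:18 UTC.
Add 7 hours 12 minutes layover in Yangon → 22:30 UTC.
Add 12 hours 17 minutes leg 2 → 10:47 UTC (Jan 28).
Marquesas is UTC−9:30, so local arrival = 10:47 − 9:30 = 01:17 on Jan 28.

01:17 on Jan 28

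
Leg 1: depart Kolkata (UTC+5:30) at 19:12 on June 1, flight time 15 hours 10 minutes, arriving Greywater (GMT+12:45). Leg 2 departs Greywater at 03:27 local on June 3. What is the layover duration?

9 hours 50 minutes

Convert departure to UTC: 19:12 − 5:30 = 13:42 UTC on Jun 1.
Add 15 hours 10 minutes flight time → 04:52 UTC (Jun 2).
Greywater is UTC+12:45, so local arrival = 04:52 + 12:45 = 17:37 on Jun 2.
Layover = 03:27 − 17:37 (+1 day) = 9 hours 50 minutes.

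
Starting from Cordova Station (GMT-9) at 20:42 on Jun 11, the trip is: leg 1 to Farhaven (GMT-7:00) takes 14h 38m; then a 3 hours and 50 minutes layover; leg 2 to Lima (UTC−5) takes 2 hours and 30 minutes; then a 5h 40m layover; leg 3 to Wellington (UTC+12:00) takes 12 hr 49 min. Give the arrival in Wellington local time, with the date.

Convert departure to UTC: 20:42 + 9:00 = 05:42 UTC on Jun 12.
Add 14 hours 38 minutes leg 1 → 20:20 UTC.
Add 3 hours and 50 minutes layover in Farhaven → 00:10 UTC (Jun 13).
Add 2 hours and 30 minutes leg 2 → 02:40 UTC.
Add 5 hours and 40 minutes layover in Lima → 08:20 UTC.
Add 12 hours 49 minutes leg 3 → 21:09 UTC.
Wellington is UTC+12:00, so local arrival = 21:09 + 12:00 = 09:09 on Jun 14.

09:09 on June 14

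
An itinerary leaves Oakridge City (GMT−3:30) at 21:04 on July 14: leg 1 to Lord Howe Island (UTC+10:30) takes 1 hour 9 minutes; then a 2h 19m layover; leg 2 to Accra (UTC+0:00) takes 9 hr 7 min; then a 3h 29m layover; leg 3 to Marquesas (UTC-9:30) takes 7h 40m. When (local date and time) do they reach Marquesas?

Convert departure to UTC: 21:04 + 3:30 = 00:34 UTC on Jul 15.
Add 1 hour and 9 minutes leg 1 → 01:43 UTC.
Add 2 hours and 19 minutes layover in Lord Howe Island → 04:02 UTC.
Add 9 hours 7 minutes leg 2 → 13:09 UTC.
Add 3 hours 29 minutes layover in Accra → 16:38 UTC.
Add 7 hours 40 minutes leg 3 → 00:18 UTC (Jul 16).
Marquesas is UTC−9:30, so local arrival = 00:18 − 9:30 = 14:48 on Jul 15.

14:48 on July 15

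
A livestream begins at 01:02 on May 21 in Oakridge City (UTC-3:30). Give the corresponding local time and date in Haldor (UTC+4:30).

In UTC: 01:02 + 3:30 = 04:32 on May 21.
Haldor is UTC+4:30: 04:32 + 4:30 = 09:02 on May 21.

09:02 on May 21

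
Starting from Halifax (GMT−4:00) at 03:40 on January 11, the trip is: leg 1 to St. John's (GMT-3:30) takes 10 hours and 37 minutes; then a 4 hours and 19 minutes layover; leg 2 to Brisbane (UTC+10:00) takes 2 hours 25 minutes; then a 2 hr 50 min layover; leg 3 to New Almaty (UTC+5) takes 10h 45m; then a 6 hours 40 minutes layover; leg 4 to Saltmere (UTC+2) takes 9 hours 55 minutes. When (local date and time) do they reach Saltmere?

09:11 on January 13

Convert departure to UTC: 03:40 + 4:00 = 07:40 UTC on Jan 11.
Add 10 hours 37 minutes leg 1 → 18:17 UTC.
Add 4 hours and 19 minutes layover in St. John's → 22:36 UTC.
Add 2 hours 25 minutes leg 2 → 01:01 UTC (Jan 12).
Add 2 hours and 50 minutes layover in Brisbane → 03:51 UTC.
Add 10 hours 45 minutes leg 3 → 14:36 UTC.
Add 6 hours 40 minutes layover in New Almaty → 21:16 UTC.
Add 9 hours 55 minutes leg 4 → 07:11 UTC (Jan 13).
Saltmere is UTC+2:00, so local arrival = 07:11 + 2:00 = 09:11 on Jan 13.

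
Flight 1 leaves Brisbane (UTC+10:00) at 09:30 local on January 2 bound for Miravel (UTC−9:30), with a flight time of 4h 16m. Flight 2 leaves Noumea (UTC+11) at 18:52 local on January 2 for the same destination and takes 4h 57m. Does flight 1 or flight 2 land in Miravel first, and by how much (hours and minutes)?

the first, by 9 hours 3 minutes

Flight 1 in UTC: 09:30 − 10:00 = 23:30 on Jan 1.
+4 hours 16 minutes → arrive 03:46 UTC on Jan 2.
Flight 2 in UTC: 18:52 − 11:00 = 07:52 on Jan 2.
+4 hours 57 minutes → arrive 12:49 UTC on Jan 2.
Flight 1 lands earlier by 9 hours 3 minutes.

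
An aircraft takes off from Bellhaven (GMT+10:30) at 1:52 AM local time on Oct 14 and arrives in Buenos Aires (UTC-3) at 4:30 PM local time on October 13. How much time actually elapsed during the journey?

Departure in UTC: 1:52 AM − 10:30 = 3:22 PM on Oct 13.
Arrival in UTC: 4:30 PM + 3:00 = 7:30 PM on Oct 13.
Elapsed = 7:30 PM − 3:22 PM = 4 hours 8 minutes.

4 hours 8 minutes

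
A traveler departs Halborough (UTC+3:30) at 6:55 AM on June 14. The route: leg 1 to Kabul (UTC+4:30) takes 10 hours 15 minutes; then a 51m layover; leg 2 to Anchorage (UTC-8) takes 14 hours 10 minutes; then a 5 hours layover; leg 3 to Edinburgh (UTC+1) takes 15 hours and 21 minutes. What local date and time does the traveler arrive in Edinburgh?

2:02 AM on June 16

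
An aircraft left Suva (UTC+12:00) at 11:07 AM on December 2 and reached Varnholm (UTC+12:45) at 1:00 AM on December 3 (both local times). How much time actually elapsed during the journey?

Departure in UTC: 11:07 AM − 12:00 = 11:07 PM on Dec 1.
Arrival in UTC: 1:00 AM − 12:45 = 12:15 PM on Dec 2.
Elapsed = 12:15 PM − 11:07 PM (+1 day) = 13 hours 8 minutes.

13 hours 8 minutes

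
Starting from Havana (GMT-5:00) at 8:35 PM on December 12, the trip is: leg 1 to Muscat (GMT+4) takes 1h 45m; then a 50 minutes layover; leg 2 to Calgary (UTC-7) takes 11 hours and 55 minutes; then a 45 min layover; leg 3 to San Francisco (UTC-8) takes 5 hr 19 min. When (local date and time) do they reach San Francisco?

Convert departure to UTC: 8:35 PM + 5:00 = 1:35 AM UTC on Dec 13.
Add 1 hour and 45 minutes leg 1 → 3:20 AM UTC.
Add 50 minutes layover in Muscat → 4:10 AM UTC.
Add 11 hours 55 minutes leg 2 → 4:05 PM UTC.
Add 45 minutes layover in Calgary → 4:50 PM UTC.
Add 5 hours 19 minutes leg 3 → 10:09 PM UTC.
San Francisco is UTC−8:00, so local arrival = 10:09 PM − 8:00 = 2:09 PM on Dec 13.

2:09 PM on December 13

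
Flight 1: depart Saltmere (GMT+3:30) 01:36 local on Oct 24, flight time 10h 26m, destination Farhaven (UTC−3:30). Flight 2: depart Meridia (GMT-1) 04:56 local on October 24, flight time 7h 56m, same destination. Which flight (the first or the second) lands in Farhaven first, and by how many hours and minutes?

the first, by 5 hours 20 minutes

Flight 1 in UTC: 01:36 − 3:30 = 22:06 on Oct 23.
+10 hours and 26 minutes → arrive 08:32 UTC on Oct 24.
Flight 2 in UTC: 04:56 + 1:00 = 05:56 on Oct 24.
+7 hours and 56 minutes → arrive 13:52 UTC on Oct 24.
Flight 1 lands earlier by 5 hours 20 minutes.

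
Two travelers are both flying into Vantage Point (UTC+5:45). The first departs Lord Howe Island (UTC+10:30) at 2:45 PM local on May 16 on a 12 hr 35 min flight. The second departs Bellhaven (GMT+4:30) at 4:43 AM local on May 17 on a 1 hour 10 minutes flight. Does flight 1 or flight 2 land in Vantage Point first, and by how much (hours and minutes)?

the first, by 8 hours 33 minutes

Flight 1 in UTC: 2:45 PM − 10:30 = 4:15 AM on May 16.
+12 hours and 35 minutes → arrive 4:50 PM UTC on May 16.
Flight 2 in UTC: 4:43 AM − 4:30 = 12:13 AM on May 17.
+1 hour and 10 minutes → arrive 1:23 AM UTC on May 17.
Flight 1 lands earlier by 8 hours 33 minutes.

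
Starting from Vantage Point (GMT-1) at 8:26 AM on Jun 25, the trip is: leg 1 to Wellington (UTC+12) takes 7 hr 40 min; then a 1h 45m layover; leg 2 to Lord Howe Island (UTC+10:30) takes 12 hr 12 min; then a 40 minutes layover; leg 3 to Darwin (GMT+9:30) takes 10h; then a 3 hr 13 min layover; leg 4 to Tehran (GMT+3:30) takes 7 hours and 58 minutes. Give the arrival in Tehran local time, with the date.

8:24 AM on Jun 27

Convert departure to UTC: 8:26 AM + 1:00 = 9:26 AM UTC on Jun 25.
Add 7 hours and 40 minutes leg 1 → 5:06 PM UTC.
Add 1 hour 45 minutes layover in Wellington → 6:51 PM UTC.
Add 12 hours 12 minutes leg 2 → 7:03 AM UTC (Jun 26).
Add 40 minutes layover in Lord Howe Island → 7:43 AM UTC.
Add 10 hours leg 3 → 5:43 PM UTC.
Add 3 hours and 13 minutes layover in Darwin → 8:56 PM UTC.
Add 7 hours and 58 minutes leg 4 → 4:54 AM UTC (Jun 27).
Tehran is UTC+3:30, so local arrival = 4:54 AM + 3:30 = 8:24 AM on Jun 27.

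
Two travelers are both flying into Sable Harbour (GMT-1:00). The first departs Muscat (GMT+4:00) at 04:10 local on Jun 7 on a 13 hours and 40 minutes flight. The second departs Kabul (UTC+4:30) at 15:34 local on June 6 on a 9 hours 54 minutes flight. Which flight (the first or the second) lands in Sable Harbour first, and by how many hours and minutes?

the second, by 16 hours 52 minutes

Flight 1 in UTC: 04:10 − 4:00 = 00:10 on Jun 7.
+13 hours and 40 minutes → arrive 13:50 UTC on Jun 7.
Flight 2 in UTC: 15:34 − 4:30 = 11:04 on Jun 6.
+9 hours and 54 minutes → arrive 20:58 UTC on Jun 6.
Flight 2 lands earlier by 16 hours 52 minutes.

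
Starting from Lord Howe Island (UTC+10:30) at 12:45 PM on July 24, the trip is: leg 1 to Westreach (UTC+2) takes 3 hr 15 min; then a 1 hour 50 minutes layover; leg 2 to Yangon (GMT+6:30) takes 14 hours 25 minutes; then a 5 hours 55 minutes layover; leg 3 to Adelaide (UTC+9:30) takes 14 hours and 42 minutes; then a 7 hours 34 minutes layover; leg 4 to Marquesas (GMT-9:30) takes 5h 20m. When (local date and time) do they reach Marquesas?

Convert departure to UTC: 12:45 PM − 10:30 = 2:15 AM UTC on Jul 24.
Add 3 hours and 15 minutes leg 1 → 5:30 AM UTC.
Add 1 hour 50 minutes layover in Westreach → 7:20 AM UTC.
Add 14 hours and 25 minutes leg 2 → 9:45 PM UTC.
Add 5 hours 55 minutes layover in Yangon → 3:40 AM UTC (Jul 25).
Add 14 hours 42 minutes leg 3 → 6:22 PM UTC.
Add 7 hours and 34 minutes layover in Adelaide → 1:56 AM UTC (Jul 26).
Add 5 hours and 20 minutes leg 4 → 7:16 AM UTC.
Marquesas is UTC−9:30, so local arrival = 7:16 AM − 9:30 = 9:46 PM on Jul 25.

9:46 PM on July 25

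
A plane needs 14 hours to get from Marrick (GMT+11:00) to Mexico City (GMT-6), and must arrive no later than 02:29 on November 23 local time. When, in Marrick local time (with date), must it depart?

05:29 on November 23

Target arrival in UTC: 02:29 + 6:00 = 08:29 on Nov 23.
Subtract 14 hours → departure 18:29 UTC on Nov 22.
Marrick is UTC+11:00: 18:29 + 11:00 = 05:29 on Nov 23.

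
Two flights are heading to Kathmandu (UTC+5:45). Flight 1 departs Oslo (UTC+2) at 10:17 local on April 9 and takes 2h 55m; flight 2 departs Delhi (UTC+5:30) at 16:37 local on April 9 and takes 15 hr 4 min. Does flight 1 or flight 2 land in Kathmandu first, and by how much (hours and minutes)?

the first, by 14 hours 59 minutes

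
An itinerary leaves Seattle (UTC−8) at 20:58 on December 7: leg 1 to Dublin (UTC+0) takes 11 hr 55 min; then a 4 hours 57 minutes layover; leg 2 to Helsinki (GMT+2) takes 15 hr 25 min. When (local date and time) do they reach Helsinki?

Convert departure to UTC: 20:58 + 8:00 = 04:58 UTC on Dec 8.
Add 11 hours 55 minutes leg 1 → 16:53 UTC.
Add 4 hours and 57 minutes layover in Dublin → 21:50 UTC.
Add 15 hours and 25 minutes leg 2 → 13:15 UTC (Dec 9).
Helsinki is UTC+2:00, so local arrival = 13:15 + 2:00 = 15:15 on Dec 9.

15:15 on December 9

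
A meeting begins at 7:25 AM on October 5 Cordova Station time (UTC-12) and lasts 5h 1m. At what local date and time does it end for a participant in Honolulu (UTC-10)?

2:26 PM on October 5

Honolulu is 2:00 ahead of Cordova Station.
After 5 hours and 1 minute it is 12:26 PM in Cordova Station.
Shift by the zone difference: 12:26 PM + 2:00 = 2:26 PM on Oct 5 in Honolulu.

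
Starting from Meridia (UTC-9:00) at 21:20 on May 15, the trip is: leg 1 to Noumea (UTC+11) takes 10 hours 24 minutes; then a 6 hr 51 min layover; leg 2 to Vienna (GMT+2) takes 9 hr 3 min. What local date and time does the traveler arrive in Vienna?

Convert departure to UTC: 21:20 + 9:00 = 06:20 UTC on May 16.
Add 10 hours and 24 minutes leg 1 → 16:44 UTC.
Add 6 hours 51 minutes layover in Noumea → 23:35 UTC.
Add 9 hours 3 minutes leg 2 → 08:38 UTC (May 17).
Vienna is UTC+2:00, so local arrival = 08:38 + 2:00 = 10:38 on May 17.

10:38 on May 17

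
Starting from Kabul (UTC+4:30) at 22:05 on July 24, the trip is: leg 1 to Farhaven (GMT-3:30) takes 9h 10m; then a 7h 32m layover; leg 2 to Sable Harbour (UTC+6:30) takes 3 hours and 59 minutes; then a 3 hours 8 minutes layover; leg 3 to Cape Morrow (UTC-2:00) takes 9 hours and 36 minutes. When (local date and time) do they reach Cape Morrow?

01:00 on July 26

Convert departure to UTC: 22:05 − 4:30 = 17:35 UTC on Jul 24.
Add 9 hours and 10 minutes leg 1 → 02:45 UTC (Jul 25).
Add 7 hours 32 minutes layover in Farhaven → 10:17 UTC.
Add 3 hours and 59 minutes leg 2 → 14:16 UTC.
Add 3 hours and 8 minutes layover in Sable Harbour → 17:24 UTC.
Add 9 hours and 36 minutes leg 3 → 03:00 UTC (Jul 26).
Cape Morrow is UTC−2:00, so local arrival = 03:00 − 2:00 = 01:00 on Jul 26.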